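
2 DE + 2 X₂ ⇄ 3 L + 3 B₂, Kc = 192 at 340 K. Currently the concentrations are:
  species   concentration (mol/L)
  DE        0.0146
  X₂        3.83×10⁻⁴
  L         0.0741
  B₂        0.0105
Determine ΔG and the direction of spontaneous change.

Qc = [L]³·[B₂]³ / ([DE]²·[X₂]²) = (0.0741)³·(0.0105)³ / ((0.0146)²·(3.83×10⁻⁴)²) = 15.1
ΔG = RT ln(Qc/Kc) = (8.314 J mol⁻¹ K⁻¹)(340 K) × ln(15.1/192)
   = (2.827 kJ/mol)(-2.543) = -7.19 kJ/mol
ΔG < 0, so the forward reaction is spontaneous (proceeds forward).

ΔG = -7.19 kJ/mol; the forward reaction is spontaneous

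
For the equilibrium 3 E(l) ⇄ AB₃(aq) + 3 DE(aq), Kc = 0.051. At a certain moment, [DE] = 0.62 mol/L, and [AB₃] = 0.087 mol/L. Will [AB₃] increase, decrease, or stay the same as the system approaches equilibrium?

increase

(E is a pure liquid — omitted from Qc.)
Qc = [AB₃]·[DE]³ = (0.087)·(0.62)³ = 0.021
Qc = 0.021 < Kc = 0.051: net forward reaction.
AB₃ is a product, so it increases.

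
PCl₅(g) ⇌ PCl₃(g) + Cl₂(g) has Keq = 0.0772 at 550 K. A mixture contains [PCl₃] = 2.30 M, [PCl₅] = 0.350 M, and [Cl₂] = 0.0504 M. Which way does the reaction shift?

Q = [PCl₃]·[Cl₂] / [PCl₅] = (2.30)·(0.0504) / (0.350) = 0.331
Q = 0.331 > Keq = 0.0772, so the reverse reaction proceeds.

to the left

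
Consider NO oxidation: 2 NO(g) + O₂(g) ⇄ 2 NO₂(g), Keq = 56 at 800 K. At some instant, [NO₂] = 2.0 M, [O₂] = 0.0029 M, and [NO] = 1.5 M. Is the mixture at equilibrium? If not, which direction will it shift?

Q = [NO₂]² / ([NO]²·[O₂]) = (2.0)² / ((1.5)²·(0.0029)) = 610
Q = 610 > Keq = 56: net reverse reaction.

no; Q > K, reaction proceeds in reverse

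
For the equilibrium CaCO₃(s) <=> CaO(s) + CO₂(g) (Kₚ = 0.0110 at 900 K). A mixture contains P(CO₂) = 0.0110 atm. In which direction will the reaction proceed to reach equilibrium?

(CaCO₃, CaO are pure solids — omitted from Qₚ.)
Qₚ = P(CO₂) = 0.0110
Qₚ = 0.0110 = Kₚ, so the system is already at equilibrium.

no net change (already at equilibrium)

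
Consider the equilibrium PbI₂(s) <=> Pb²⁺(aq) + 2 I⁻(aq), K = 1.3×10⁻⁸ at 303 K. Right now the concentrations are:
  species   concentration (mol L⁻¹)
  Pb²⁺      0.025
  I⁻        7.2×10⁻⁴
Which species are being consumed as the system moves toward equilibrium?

(PbI₂ is a pure solid — omitted from Q.)
Q = [Pb²⁺]·[I⁻]² = (0.025)·(7.2×10⁻⁴)² = 1.3×10⁻⁸
Q = 1.3×10⁻⁸ = K; the system is at equilibrium.

none (at equilibrium)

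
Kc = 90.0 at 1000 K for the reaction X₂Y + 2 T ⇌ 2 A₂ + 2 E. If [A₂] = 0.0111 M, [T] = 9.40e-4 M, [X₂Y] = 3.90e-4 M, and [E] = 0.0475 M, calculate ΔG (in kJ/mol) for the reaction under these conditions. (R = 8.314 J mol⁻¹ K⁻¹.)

Qc = [A₂]²·[E]² / ([X₂Y]·[T]²) = (0.0111)²·(0.0475)² / ((3.90e-4)·(9.40e-4)²) = 807
ΔG = RT ln(Qc/Kc) = (8.314 J mol⁻¹ K⁻¹)(1000 K) × ln(807/90.0)
   = (8.314 kJ/mol)(2.194) = 18.2 kJ/mol
ΔG > 0, so the forward reaction is non-spontaneous (proceeds in reverse).

ΔG = 18.2 kJ/mol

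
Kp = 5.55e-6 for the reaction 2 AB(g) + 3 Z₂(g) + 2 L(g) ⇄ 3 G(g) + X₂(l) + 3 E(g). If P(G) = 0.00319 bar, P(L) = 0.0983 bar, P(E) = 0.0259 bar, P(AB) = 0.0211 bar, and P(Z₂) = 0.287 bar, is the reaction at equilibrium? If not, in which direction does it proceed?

neither direction; the system is at equilibrium

(X₂ is a pure liquid — omitted from Qp.)
Qp = P(G)³·P(E)³ / (P(AB)²·P(Z₂)³·P(L)²) = (0.00319)³·(0.0259)³ / ((0.0211)²·(0.287)³·(0.0983)²) = 5.55e-6
Qp = 5.55e-6 = Kp, so the system is already at equilibrium.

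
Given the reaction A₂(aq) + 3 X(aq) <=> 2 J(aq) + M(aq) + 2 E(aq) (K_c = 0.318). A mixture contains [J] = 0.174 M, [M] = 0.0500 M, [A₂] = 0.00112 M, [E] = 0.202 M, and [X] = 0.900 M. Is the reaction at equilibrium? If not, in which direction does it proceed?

to the right

Q_c = [J]²·[M]·[E]² / ([A₂]·[X]³) = (0.174)²·(0.0500)·(0.202)² / ((0.00112)·(0.900)³) = 0.0757
Q_c = 0.0757 < K_c = 0.318, so the forward reaction proceeds.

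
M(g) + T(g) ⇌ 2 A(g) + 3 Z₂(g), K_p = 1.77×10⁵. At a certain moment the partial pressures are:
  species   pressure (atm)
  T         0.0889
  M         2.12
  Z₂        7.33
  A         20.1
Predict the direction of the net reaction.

Q_p = P(A)²·P(Z₂)³ / (P(M)·P(T)) = (20.1)²·(7.33)³ / ((2.12)·(0.0889)) = 8.44×10⁵
Q_p = 8.44×10⁵ > K_p = 1.77×10⁵, so the reverse reaction proceeds.

in the reverse direction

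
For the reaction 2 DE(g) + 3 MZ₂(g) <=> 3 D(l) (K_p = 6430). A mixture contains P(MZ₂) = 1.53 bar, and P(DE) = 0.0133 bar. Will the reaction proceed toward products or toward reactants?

(D is a pure liquid — omitted from Q_p.)
Q_p = 1 / (P(DE)²·P(MZ₂)³) = 1 / ((0.0133)²·(1.53)³) = 1580
Q_p = 1580 < K_p = 6430, so the forward reaction proceeds.

toward products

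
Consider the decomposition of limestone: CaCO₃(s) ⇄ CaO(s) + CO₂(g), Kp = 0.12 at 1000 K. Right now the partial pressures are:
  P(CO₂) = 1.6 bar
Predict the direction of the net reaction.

(CaCO₃, CaO are pure solids — omitted from Qp.)
Qp = P(CO₂) = 1.6
Qp = 1.6 > Kp = 0.12, so the reverse reaction proceeds.

to the left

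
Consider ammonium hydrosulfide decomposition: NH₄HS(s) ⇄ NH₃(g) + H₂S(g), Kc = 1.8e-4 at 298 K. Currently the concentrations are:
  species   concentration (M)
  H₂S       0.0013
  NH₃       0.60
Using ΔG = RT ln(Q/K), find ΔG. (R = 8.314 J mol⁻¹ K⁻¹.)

(NH₄HS is a pure solid — omitted from Qc.)
Qc = [NH₃]·[H₂S] = (0.60)·(0.0013) = 7.80e-4
ΔG = RT ln(Qc/Kc) = (8.314 J mol⁻¹ K⁻¹)(298 K) × ln(7.80e-4/1.8e-4)
   = (2.478 kJ/mol)(1.466) = 3.63 kJ/mol
ΔG > 0, so the forward reaction is non-spontaneous (proceeds in reverse).

ΔG = 3.63 kJ/mol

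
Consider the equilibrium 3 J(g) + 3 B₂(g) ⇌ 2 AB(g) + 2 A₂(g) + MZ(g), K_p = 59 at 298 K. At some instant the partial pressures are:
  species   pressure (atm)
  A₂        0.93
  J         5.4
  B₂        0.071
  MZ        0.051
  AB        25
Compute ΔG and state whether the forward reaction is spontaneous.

Q_p = P(AB)²·P(A₂)²·P(MZ) / (P(J)³·P(B₂)³) = (25)²·(0.93)²·(0.051) / ((5.4)³·(0.071)³) = 489
ΔG = RT ln(Q_p/K_p) = (8.314 J mol⁻¹ K⁻¹)(298 K) × ln(489/59)
   = (2.478 kJ/mol)(2.115) = 5.24 kJ/mol
ΔG > 0, so the forward reaction is non-spontaneous (proceeds in reverse).

ΔG = 5.24 kJ/mol; the forward reaction is non-spontaneous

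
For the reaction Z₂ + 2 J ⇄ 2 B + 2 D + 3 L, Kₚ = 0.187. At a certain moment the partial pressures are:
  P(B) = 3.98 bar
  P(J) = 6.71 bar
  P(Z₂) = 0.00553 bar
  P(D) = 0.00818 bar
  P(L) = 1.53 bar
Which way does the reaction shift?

in the forward direction

Qₚ = P(B)²·P(D)²·P(L)³ / (P(Z₂)·P(J)²) = (3.98)²·(0.00818)²·(1.53)³ / ((0.00553)·(6.71)²) = 0.0152
Qₚ = 0.0152 < Kₚ = 0.187, so the forward reaction proceeds.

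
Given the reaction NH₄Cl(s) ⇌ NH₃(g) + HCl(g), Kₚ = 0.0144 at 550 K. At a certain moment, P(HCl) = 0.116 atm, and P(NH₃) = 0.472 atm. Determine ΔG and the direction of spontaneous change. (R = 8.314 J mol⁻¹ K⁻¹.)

(NH₄Cl is a pure solid — omitted from Qₚ.)
Qₚ = P(NH₃)·P(HCl) = (0.472)·(0.116) = 0.0548
ΔG = RT ln(Qₚ/Kₚ) = (8.314 J mol⁻¹ K⁻¹)(550 K) × ln(0.0548/0.0144)
   = (4.573 kJ/mol)(1.336) = 6.11 kJ/mol
ΔG > 0, so the forward reaction is non-spontaneous (proceeds in reverse).

ΔG = 6.11 kJ/mol; the forward reaction is non-spontaneous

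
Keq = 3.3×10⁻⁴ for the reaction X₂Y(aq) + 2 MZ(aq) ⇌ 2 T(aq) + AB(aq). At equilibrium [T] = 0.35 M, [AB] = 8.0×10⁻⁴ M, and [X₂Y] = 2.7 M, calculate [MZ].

At equilibrium, Keq = [T]²·[AB] / ([X₂Y]·[MZ]²) = 3.3×10⁻⁴.
(0.35)²·(8.0×10⁻⁴) / ((2.7)·([MZ])²) = 3.3×10⁻⁴
[MZ]² = 0.110 ⇒ [MZ] = 0.33 M

[MZ] = 0.33 M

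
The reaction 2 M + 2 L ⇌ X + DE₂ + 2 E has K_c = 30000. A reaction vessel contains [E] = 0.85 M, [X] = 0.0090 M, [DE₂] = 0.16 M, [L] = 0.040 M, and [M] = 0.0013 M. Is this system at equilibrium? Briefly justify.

Q_c = [X]·[DE₂]·[E]² / ([M]²·[L]²) = (0.0090)·(0.16)·(0.85)² / ((0.0013)²·(0.040)²) = 3.8e5
Q_c = 3.8e5 > K_c = 30000: net reverse reaction.

no; Q > K, reaction proceeds in reverse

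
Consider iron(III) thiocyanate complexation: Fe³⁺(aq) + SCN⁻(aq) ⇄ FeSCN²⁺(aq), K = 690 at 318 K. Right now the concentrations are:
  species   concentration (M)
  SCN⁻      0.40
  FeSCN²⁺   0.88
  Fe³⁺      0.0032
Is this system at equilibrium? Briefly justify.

Q = [FeSCN²⁺] / ([Fe³⁺]·[SCN⁻]) = (0.88) / ((0.0032)·(0.40)) = 690
Q = 690 = K; the system is at equilibrium.

yes, at equilibrium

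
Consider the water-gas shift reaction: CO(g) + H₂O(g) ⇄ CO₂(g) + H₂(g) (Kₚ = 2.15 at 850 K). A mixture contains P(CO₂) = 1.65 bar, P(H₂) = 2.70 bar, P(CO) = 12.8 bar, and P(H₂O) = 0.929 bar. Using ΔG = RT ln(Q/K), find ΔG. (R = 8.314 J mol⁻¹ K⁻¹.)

ΔG = -12.3 kJ/mol

Qₚ = P(CO₂)·P(H₂) / (P(CO)·P(H₂O)) = (1.65)·(2.70) / ((12.8)·(0.929)) = 0.375
ΔG = RT ln(Qₚ/Kₚ) = (8.314 J mol⁻¹ K⁻¹)(850 K) × ln(0.375/2.15)
   = (7.067 kJ/mol)(-1.746) = -12.3 kJ/mol
ΔG < 0, so the forward reaction is spontaneous (proceeds forward).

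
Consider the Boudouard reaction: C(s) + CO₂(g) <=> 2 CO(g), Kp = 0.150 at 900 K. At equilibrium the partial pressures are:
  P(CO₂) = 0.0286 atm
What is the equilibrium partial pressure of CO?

P(CO) = 0.0655 atm

(C is a pure solid — omitted from Kp.)
At equilibrium, Kp = P(CO)² / P(CO₂) = 0.150.
(P(CO))² / (0.0286) = 0.150
P(CO)² = 0.00429 ⇒ P(CO) = 0.0655 atm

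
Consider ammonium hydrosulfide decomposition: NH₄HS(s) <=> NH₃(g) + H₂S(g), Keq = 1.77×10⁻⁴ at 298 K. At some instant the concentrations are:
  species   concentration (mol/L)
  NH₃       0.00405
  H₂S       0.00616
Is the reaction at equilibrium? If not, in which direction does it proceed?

toward products

(NH₄HS is a pure solid — omitted from Q.)
Q = [NH₃]·[H₂S] = (0.00405)·(0.00616) = 2.49×10⁻⁵
Q = 2.49×10⁻⁵ < Keq = 1.77×10⁻⁴, so the forward reaction proceeds.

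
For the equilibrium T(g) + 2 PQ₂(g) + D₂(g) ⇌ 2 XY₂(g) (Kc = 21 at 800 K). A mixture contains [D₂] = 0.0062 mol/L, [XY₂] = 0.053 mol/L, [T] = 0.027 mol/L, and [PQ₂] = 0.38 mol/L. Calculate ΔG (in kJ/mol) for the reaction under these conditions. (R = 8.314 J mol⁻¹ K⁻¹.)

Qc = [XY₂]² / ([T]·[PQ₂]²·[D₂]) = (0.053)² / ((0.027)·(0.38)²·(0.0062)) = 116
ΔG = RT ln(Qc/Kc) = (8.314 J mol⁻¹ K⁻¹)(800 K) × ln(116/21)
   = (6.651 kJ/mol)(1.709) = 11.4 kJ/mol
ΔG > 0, so the forward reaction is non-spontaneous (proceeds in reverse).

ΔG = 11.4 kJ/mol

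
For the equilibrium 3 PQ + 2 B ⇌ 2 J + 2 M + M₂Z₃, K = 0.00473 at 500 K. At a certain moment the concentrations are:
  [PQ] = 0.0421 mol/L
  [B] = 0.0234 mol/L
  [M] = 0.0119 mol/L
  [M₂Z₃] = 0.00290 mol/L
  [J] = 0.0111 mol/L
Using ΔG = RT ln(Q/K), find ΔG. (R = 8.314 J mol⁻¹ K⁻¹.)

Q = [J]²·[M]²·[M₂Z₃] / ([PQ]³·[B]²) = (0.0111)²·(0.0119)²·(0.00290) / ((0.0421)³·(0.0234)²) = 0.00124
ΔG = RT ln(Q/K) = (8.314 J mol⁻¹ K⁻¹)(500 K) × ln(0.00124/0.00473)
   = (4.157 kJ/mol)(-1.339) = -5.57 kJ/mol
ΔG < 0, so the forward reaction is spontaneous (proceeds forward).

ΔG = -5.57 kJ/mol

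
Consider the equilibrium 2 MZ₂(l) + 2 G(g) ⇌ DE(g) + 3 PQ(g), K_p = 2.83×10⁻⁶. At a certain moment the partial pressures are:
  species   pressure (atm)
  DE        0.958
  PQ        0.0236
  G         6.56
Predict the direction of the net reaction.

(MZ₂ is a pure liquid — omitted from Q_p.)
Q_p = P(DE)·P(PQ)³ / P(G)² = (0.958)·(0.0236)³ / (6.56)² = 2.93×10⁻⁷
Q_p = 2.93×10⁻⁷ < K_p = 2.83×10⁻⁶, so the forward reaction proceeds.

in the forward direction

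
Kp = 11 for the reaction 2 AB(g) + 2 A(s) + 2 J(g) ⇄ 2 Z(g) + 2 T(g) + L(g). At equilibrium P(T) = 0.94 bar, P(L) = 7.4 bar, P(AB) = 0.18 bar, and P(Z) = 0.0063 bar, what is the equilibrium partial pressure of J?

(A is a pure solid — omitted from Kp.)
At equilibrium, Kp = P(Z)²·P(T)²·P(L) / (P(AB)²·P(J)²) = 11.
(0.0063)²·(0.94)²·(7.4) / ((0.18)²·(P(J))²) = 11
P(J)² = 7.28×10⁻⁴ ⇒ P(J) = 0.027 bar

P(J) = 0.027 bar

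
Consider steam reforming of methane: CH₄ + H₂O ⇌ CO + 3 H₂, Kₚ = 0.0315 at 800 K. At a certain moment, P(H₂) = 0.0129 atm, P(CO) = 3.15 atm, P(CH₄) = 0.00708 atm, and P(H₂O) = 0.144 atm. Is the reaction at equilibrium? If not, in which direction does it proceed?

forward (toward products)

Qₚ = P(CO)·P(H₂)³ / (P(CH₄)·P(H₂O)) = (3.15)·(0.0129)³ / ((0.00708)·(0.144)) = 0.00663
Qₚ = 0.00663 < Kₚ = 0.0315, so the forward reaction proceeds.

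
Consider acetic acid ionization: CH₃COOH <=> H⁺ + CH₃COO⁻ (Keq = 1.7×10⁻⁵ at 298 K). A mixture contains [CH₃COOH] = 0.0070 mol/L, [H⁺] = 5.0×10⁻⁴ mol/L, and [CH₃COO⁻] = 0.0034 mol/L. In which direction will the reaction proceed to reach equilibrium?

in the reverse direction

Q = [H⁺]·[CH₃COO⁻] / [CH₃COOH] = (5.0×10⁻⁴)·(0.0034) / (0.0070) = 2.4×10⁻⁴
Q = 2.4×10⁻⁴ > Keq = 1.7×10⁻⁵, so the reverse reaction proceeds.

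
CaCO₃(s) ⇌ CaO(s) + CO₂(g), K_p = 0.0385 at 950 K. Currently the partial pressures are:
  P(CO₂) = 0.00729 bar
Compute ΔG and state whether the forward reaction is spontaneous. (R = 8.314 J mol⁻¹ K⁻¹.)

(CaCO₃, CaO are pure solids — omitted from Q_p.)
Q_p = P(CO₂) = 0.00729
ΔG = RT ln(Q_p/K_p) = (8.314 J mol⁻¹ K⁻¹)(950 K) × ln(0.00729/0.0385)
   = (7.898 kJ/mol)(-1.664) = -13.1 kJ/mol
ΔG < 0, so the forward reaction is spontaneous (proceeds forward).

ΔG = -13.1 kJ/mol; the forward reaction is spontaneous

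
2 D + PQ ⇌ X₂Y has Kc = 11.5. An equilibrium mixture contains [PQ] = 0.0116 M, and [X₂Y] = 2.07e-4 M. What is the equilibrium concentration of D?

[D] = 0.0394 M

At equilibrium, Kc = [X₂Y] / ([D]²·[PQ]) = 11.5.
(2.07e-4) / (([D])²·(0.0116)) = 11.5
[D]² = 0.00155 ⇒ [D] = 0.0394 M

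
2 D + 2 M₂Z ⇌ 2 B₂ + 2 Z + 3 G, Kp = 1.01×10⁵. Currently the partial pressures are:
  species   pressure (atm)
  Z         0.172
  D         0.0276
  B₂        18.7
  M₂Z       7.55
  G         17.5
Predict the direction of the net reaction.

Qp = P(B₂)²·P(Z)²·P(G)³ / (P(D)²·P(M₂Z)²) = (18.7)²·(0.172)²·(17.5)³ / ((0.0276)²·(7.55)²) = 1.28×10⁶
Qp = 1.28×10⁶ > Kp = 1.01×10⁵, so the reverse reaction proceeds.

toward reactants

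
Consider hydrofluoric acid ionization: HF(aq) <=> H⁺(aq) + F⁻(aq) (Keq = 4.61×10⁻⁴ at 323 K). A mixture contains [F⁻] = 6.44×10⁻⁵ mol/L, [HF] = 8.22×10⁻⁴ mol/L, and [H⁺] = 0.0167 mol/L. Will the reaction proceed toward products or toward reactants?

Q = [H⁺]·[F⁻] / [HF] = (0.0167)·(6.44×10⁻⁵) / (8.22×10⁻⁴) = 0.00131
Q = 0.00131 > Keq = 4.61×10⁻⁴, so the reverse reaction proceeds.

toward reactants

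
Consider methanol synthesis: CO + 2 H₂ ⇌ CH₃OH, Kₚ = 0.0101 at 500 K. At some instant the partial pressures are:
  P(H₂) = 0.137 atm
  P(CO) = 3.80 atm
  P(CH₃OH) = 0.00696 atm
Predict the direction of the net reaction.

Qₚ = P(CH₃OH) / (P(CO)·P(H₂)²) = (0.00696) / ((3.80)·(0.137)²) = 0.0976
Qₚ = 0.0976 > Kₚ = 0.0101, so the reverse reaction proceeds.

in the reverse direction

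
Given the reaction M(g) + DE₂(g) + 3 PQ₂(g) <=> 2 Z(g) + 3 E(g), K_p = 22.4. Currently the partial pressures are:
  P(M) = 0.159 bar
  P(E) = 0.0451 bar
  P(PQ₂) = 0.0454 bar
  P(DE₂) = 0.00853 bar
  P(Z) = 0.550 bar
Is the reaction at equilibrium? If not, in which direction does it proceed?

in the reverse direction

Q_p = P(Z)²·P(E)³ / (P(M)·P(DE₂)·P(PQ₂)³) = (0.550)²·(0.0451)³ / ((0.159)·(0.00853)·(0.0454)³) = 219
Q_p = 219 > K_p = 22.4, so the reverse reaction proceeds.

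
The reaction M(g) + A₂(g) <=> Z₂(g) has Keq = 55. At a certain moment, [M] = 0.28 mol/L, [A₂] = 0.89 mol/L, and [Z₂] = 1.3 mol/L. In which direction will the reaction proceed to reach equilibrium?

to the right

Q = [Z₂] / ([M]·[A₂]) = (1.3) / ((0.28)·(0.89)) = 5.2
Q = 5.2 < Keq = 55, so the forward reaction proceeds.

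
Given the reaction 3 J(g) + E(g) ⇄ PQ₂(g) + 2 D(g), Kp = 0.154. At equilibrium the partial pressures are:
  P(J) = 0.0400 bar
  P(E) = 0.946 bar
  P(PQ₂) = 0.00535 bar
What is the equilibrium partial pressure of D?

P(D) = 0.0417 bar

At equilibrium, Kp = P(PQ₂)·P(D)² / (P(J)³·P(E)) = 0.154.
(0.00535)·(P(D))² / ((0.0400)³·(0.946)) = 0.154
P(D)² = 0.00174 ⇒ P(D) = 0.0417 bar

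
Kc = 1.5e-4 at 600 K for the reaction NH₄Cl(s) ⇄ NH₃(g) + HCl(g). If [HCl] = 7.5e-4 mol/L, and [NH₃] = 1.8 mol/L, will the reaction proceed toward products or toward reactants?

(NH₄Cl is a pure solid — omitted from Qc.)
Qc = [NH₃]·[HCl] = (1.8)·(7.5e-4) = 0.0014
Qc = 0.0014 > Kc = 1.5e-4, so the reverse reaction proceeds.

toward reactants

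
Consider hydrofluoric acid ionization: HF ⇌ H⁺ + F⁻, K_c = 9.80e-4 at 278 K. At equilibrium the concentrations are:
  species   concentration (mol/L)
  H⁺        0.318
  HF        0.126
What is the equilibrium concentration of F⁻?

[F⁻] = 3.88e-4 mol/L

At equilibrium, K_c = [H⁺]·[F⁻] / [HF] = 9.80e-4.
(0.318)·([F⁻]) / (0.126) = 9.80e-4
[F⁻] = 3.88e-4 mol/L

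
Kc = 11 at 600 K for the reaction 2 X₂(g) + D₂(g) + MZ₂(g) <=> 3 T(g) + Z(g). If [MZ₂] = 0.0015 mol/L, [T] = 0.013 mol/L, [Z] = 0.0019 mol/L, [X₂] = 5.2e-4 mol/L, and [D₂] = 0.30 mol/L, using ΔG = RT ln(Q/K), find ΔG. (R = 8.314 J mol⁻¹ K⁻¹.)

Qc = [T]³·[Z] / ([X₂]²·[D₂]·[MZ₂]) = (0.013)³·(0.0019) / ((5.2e-4)²·(0.30)·(0.0015)) = 34.3
ΔG = RT ln(Qc/Kc) = (8.314 J mol⁻¹ K⁻¹)(600 K) × ln(34.3/11)
   = (4.988 kJ/mol)(1.137) = 5.67 kJ/mol
ΔG > 0, so the forward reaction is non-spontaneous (proceeds in reverse).

ΔG = 5.67 kJ/mol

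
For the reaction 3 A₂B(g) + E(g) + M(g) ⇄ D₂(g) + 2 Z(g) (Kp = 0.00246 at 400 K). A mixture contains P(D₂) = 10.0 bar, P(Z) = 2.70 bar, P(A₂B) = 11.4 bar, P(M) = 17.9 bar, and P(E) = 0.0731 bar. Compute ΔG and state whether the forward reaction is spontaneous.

ΔG = 9.07 kJ/mol; the forward reaction is non-spontaneous

Qp = P(D₂)·P(Z)² / (P(A₂B)³·P(E)·P(M)) = (10.0)·(2.70)² / ((11.4)³·(0.0731)·(17.9)) = 0.0376
ΔG = RT ln(Qp/Kp) = (8.314 J mol⁻¹ K⁻¹)(400 K) × ln(0.0376/0.00246)
   = (3.326 kJ/mol)(2.727) = 9.07 kJ/mol
ΔG > 0, so the forward reaction is non-spontaneous (proceeds in reverse).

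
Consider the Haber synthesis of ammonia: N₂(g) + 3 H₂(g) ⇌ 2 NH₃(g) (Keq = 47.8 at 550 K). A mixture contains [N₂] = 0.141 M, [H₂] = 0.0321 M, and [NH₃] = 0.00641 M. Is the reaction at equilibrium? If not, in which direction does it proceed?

forward (toward products)

Q = [NH₃]² / ([N₂]·[H₂]³) = (0.00641)² / ((0.141)·(0.0321)³) = 8.81
Q = 8.81 < Keq = 47.8, so the forward reaction proceeds.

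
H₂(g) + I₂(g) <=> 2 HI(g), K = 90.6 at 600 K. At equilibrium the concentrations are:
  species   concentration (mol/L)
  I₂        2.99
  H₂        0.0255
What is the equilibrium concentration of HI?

[HI] = 2.63 mol/L

At equilibrium, K = [HI]² / ([H₂]·[I₂]) = 90.6.
([HI])² / ((0.0255)·(2.99)) = 90.6
[HI]² = 6.91 ⇒ [HI] = 2.63 mol/L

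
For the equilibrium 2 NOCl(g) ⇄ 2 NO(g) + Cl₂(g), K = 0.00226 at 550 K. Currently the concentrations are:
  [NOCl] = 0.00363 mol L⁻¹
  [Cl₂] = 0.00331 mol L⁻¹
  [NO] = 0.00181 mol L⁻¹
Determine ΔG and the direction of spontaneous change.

Q = [NO]²·[Cl₂] / [NOCl]² = (0.00181)²·(0.00331) / (0.00363)² = 8.23×10⁻⁴
ΔG = RT ln(Q/K) = (8.314 J mol⁻¹ K⁻¹)(550 K) × ln(8.23×10⁻⁴/0.00226)
   = (4.573 kJ/mol)(-1.010) = -4.62 kJ/mol
ΔG < 0, so the forward reaction is spontaneous (proceeds forward).

ΔG = -4.62 kJ/mol; the forward reaction is spontaneous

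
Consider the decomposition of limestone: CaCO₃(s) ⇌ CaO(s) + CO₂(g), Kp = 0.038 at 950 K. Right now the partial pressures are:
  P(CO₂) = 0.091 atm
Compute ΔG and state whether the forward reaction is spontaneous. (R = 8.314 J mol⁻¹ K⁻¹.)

ΔG = 6.90 kJ/mol; the forward reaction is non-spontaneous

(CaCO₃, CaO are pure solids — omitted from Qp.)
Qp = P(CO₂) = 0.0910
ΔG = RT ln(Qp/Kp) = (8.314 J mol⁻¹ K⁻¹)(950 K) × ln(0.0910/0.038)
   = (7.898 kJ/mol)(0.8733) = 6.90 kJ/mol
ΔG > 0, so the forward reaction is non-spontaneous (proceeds in reverse).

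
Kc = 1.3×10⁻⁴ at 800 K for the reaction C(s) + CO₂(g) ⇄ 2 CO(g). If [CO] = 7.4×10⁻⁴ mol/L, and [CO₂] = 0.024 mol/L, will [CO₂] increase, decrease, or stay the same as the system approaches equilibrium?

(C is a pure solid — omitted from Qc.)
Qc = [CO]² / [CO₂] = (7.4×10⁻⁴)² / (0.024) = 2.3×10⁻⁵
Qc = 2.3×10⁻⁵ < Kc = 1.3×10⁻⁴: net forward reaction.
CO₂ is a reactant, so it decreases.

decrease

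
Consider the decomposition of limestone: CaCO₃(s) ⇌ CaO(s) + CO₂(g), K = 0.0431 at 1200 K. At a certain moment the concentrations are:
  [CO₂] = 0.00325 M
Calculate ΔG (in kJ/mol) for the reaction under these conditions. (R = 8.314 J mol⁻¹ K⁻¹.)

(CaCO₃, CaO are pure solids — omitted from Q.)
Q = [CO₂] = 0.00325
ΔG = RT ln(Q/K) = (8.314 J mol⁻¹ K⁻¹)(1200 K) × ln(0.00325/0.0431)
   = (9.977 kJ/mol)(-2.585) = -25.8 kJ/mol
ΔG < 0, so the forward reaction is spontaneous (proceeds forward).

ΔG = -25.8 kJ/mol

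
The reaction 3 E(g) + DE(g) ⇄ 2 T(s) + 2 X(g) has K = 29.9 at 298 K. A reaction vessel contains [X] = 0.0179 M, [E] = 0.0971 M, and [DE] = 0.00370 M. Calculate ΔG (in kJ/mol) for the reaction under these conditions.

ΔG = 2.85 kJ/mol

(T is a pure solid — omitted from Q.)
Q = [X]² / ([E]³·[DE]) = (0.0179)² / ((0.0971)³·(0.00370)) = 94.6
ΔG = RT ln(Q/K) = (8.314 J mol⁻¹ K⁻¹)(298 K) × ln(94.6/29.9)
   = (2.478 kJ/mol)(1.152) = 2.85 kJ/mol
ΔG > 0, so the forward reaction is non-spontaneous (proceeds in reverse).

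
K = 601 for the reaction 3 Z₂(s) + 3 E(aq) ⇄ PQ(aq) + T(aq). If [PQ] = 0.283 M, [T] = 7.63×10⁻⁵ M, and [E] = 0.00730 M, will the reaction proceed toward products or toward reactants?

toward products

(Z₂ is a pure solid — omitted from Q.)
Q = [PQ]·[T] / [E]³ = (0.283)·(7.63×10⁻⁵) / (0.00730)³ = 55.5
Q = 55.5 < K = 601, so the forward reaction proceeds.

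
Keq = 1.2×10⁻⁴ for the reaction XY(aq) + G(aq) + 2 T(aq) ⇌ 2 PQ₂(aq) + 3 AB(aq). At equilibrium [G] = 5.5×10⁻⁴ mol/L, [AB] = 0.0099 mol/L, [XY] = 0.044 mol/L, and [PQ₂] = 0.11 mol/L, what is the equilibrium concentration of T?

[T] = 2.0 mol/L

At equilibrium, Keq = [PQ₂]²·[AB]³ / ([XY]·[G]·[T]²) = 1.2×10⁻⁴.
(0.11)²·(0.0099)³ / ((0.044)·(5.5×10⁻⁴)·([T])²) = 1.2×10⁻⁴
[T]² = 4.04 ⇒ [T] = 2.0 mol/L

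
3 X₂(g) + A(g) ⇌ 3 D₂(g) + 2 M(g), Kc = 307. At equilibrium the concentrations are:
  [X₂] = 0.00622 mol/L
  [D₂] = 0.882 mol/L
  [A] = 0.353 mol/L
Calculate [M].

At equilibrium, Kc = [D₂]³·[M]² / ([X₂]³·[A]) = 307.
(0.882)³·([M])² / ((0.00622)³·(0.353)) = 307
[M]² = 3.80×10⁻⁵ ⇒ [M] = 0.00617 mol/L

[M] = 0.00617 mol/L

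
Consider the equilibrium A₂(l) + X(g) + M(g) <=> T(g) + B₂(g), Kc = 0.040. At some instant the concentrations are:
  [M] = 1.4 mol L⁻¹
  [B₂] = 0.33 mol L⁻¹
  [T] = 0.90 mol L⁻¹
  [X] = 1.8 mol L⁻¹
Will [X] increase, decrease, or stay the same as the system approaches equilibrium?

increase

(A₂ is a pure liquid — omitted from Qc.)
Qc = [T]·[B₂] / ([X]·[M]) = (0.90)·(0.33) / ((1.8)·(1.4)) = 0.12
Qc = 0.12 > Kc = 0.040: net reverse reaction.
X is a reactant, so it increases.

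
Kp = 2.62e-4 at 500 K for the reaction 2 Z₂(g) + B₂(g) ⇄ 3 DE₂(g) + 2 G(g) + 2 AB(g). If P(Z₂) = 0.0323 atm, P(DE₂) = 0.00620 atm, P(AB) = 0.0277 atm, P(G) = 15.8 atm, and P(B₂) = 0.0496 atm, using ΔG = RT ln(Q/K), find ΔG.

ΔG = 5.05 kJ/mol

Qp = P(DE₂)³·P(G)²·P(AB)² / (P(Z₂)²·P(B₂)) = (0.00620)³·(15.8)²·(0.0277)² / ((0.0323)²·(0.0496)) = 8.82e-4
ΔG = RT ln(Qp/Kp) = (8.314 J mol⁻¹ K⁻¹)(500 K) × ln(8.82e-4/2.62e-4)
   = (4.157 kJ/mol)(1.214) = 5.05 kJ/mol
ΔG > 0, so the forward reaction is non-spontaneous (proceeds in reverse).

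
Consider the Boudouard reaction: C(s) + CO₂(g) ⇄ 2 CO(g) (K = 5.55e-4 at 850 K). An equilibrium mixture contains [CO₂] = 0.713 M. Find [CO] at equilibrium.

(C is a pure solid — omitted from K.)
At equilibrium, K = [CO]² / [CO₂] = 5.55e-4.
([CO])² / (0.713) = 5.55e-4
[CO]² = 3.96e-4 ⇒ [CO] = 0.0199 M

[CO] = 0.0199 M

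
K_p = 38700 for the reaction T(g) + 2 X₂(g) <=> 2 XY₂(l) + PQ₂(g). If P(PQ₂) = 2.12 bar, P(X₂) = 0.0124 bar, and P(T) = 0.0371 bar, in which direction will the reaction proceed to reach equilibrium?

toward reactants

(XY₂ is a pure liquid — omitted from Q_p.)
Q_p = P(PQ₂) / (P(T)·P(X₂)²) = (2.12) / ((0.0371)·(0.0124)²) = 3.72e5
Q_p = 3.72e5 > K_p = 38700, so the reverse reaction proceeds.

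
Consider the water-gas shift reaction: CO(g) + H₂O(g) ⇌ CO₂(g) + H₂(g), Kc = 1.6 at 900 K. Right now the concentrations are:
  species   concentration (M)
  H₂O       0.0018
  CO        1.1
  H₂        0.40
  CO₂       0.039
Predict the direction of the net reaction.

Qc = [CO₂]·[H₂] / ([CO]·[H₂O]) = (0.039)·(0.40) / ((1.1)·(0.0018)) = 7.9
Qc = 7.9 > Kc = 1.6, so the reverse reaction proceeds.

toward reactants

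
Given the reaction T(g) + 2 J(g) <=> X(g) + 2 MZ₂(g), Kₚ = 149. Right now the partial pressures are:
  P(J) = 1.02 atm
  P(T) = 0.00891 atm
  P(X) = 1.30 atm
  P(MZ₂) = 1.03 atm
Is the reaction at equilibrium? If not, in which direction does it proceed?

Qₚ = P(X)·P(MZ₂)² / (P(T)·P(J)²) = (1.30)·(1.03)² / ((0.00891)·(1.02)²) = 149
Qₚ = 149 = Kₚ, so the system is already at equilibrium.

no net change (already at equilibrium)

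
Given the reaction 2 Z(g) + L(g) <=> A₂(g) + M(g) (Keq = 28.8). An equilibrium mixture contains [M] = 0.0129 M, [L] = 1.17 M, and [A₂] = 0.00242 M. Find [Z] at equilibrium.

[Z] = 9.63×10⁻⁴ M

At equilibrium, Keq = [A₂]·[M] / ([Z]²·[L]) = 28.8.
(0.00242)·(0.0129) / (([Z])²·(1.17)) = 28.8
[Z]² = 9.26×10⁻⁷ ⇒ [Z] = 9.63×10⁻⁴ M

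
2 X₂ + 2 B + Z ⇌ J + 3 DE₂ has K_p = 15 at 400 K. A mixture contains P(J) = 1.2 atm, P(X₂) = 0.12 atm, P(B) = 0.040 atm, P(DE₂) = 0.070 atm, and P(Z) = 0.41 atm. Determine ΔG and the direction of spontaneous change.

Q_p = P(J)·P(DE₂)³ / (P(X₂)²·P(B)²·P(Z)) = (1.2)·(0.070)³ / ((0.12)²·(0.040)²·(0.41)) = 43.6
ΔG = RT ln(Q_p/K_p) = (8.314 J mol⁻¹ K⁻¹)(400 K) × ln(43.6/15)
   = (3.326 kJ/mol)(1.067) = 3.55 kJ/mol
ΔG > 0, so the forward reaction is non-spontaneous (proceeds in reverse).

ΔG = 3.55 kJ/mol; the forward reaction is non-spontaneous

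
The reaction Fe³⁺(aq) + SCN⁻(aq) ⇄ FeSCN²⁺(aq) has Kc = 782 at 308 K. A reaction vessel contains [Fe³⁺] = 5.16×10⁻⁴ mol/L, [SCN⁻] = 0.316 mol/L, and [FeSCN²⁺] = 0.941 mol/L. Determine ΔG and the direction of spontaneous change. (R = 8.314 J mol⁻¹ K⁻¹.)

Qc = [FeSCN²⁺] / ([Fe³⁺]·[SCN⁻]) = (0.941) / ((5.16×10⁻⁴)·(0.316)) = 5770
ΔG = RT ln(Qc/Kc) = (8.314 J mol⁻¹ K⁻¹)(308 K) × ln(5770/782)
   = (2.561 kJ/mol)(1.999) = 5.12 kJ/mol
ΔG > 0, so the forward reaction is non-spontaneous (proceeds in reverse).

ΔG = 5.12 kJ/mol; the forward reaction is non-spontaneous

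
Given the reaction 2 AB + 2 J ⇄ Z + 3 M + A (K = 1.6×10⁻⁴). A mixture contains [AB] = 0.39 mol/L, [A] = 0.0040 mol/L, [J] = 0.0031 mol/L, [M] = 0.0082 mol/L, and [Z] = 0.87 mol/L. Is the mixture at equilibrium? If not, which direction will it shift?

no; Q > K, reaction proceeds in reverse

Q = [Z]·[M]³·[A] / ([AB]²·[J]²) = (0.87)·(0.0082)³·(0.0040) / ((0.39)²·(0.0031)²) = 0.0013
Q = 0.0013 > K = 1.6×10⁻⁴: net reverse reaction.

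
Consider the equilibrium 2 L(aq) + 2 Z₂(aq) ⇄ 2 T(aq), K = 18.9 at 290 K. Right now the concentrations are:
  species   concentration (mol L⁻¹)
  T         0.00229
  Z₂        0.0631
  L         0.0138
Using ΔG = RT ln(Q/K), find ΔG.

Q = [T]² / ([L]²·[Z₂]²) = (0.00229)² / ((0.0138)²·(0.0631)²) = 6.92
ΔG = RT ln(Q/K) = (8.314 J mol⁻¹ K⁻¹)(290 K) × ln(6.92/18.9)
   = (2.411 kJ/mol)(-1.005) = -2.42 kJ/mol
ΔG < 0, so the forward reaction is spontaneous (proceeds forward).

ΔG = -2.42 kJ/mol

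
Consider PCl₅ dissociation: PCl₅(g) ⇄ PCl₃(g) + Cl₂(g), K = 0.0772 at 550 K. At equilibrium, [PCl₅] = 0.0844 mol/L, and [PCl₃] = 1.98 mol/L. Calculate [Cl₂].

[Cl₂] = 0.00329 mol/L

At equilibrium, K = [PCl₃]·[Cl₂] / [PCl₅] = 0.0772.
(1.98)·([Cl₂]) / (0.0844) = 0.0772
[Cl₂] = 0.00329 mol/L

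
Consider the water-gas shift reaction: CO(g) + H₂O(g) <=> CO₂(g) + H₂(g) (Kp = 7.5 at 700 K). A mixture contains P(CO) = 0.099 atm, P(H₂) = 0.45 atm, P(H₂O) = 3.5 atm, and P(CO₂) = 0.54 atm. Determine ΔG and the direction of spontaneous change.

ΔG = -13.8 kJ/mol; the forward reaction is spontaneous

Qp = P(CO₂)·P(H₂) / (P(CO)·P(H₂O)) = (0.54)·(0.45) / ((0.099)·(3.5)) = 0.701
ΔG = RT ln(Qp/Kp) = (8.314 J mol⁻¹ K⁻¹)(700 K) × ln(0.701/7.5)
   = (5.820 kJ/mol)(-2.370) = -13.8 kJ/mol
ΔG < 0, so the forward reaction is spontaneous (proceeds forward).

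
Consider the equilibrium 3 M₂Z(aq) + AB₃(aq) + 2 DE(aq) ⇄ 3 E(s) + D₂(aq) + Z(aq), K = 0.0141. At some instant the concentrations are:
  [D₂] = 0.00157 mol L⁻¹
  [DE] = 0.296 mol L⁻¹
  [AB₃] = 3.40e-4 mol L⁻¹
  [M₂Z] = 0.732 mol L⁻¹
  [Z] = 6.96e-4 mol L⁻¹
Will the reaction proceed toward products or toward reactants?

in the reverse direction

(E is a pure solid — omitted from Q.)
Q = [D₂]·[Z] / ([M₂Z]³·[AB₃]·[DE]²) = (0.00157)·(6.96e-4) / ((0.732)³·(3.40e-4)·(0.296)²) = 0.0935
Q = 0.0935 > K = 0.0141, so the reverse reaction proceeds.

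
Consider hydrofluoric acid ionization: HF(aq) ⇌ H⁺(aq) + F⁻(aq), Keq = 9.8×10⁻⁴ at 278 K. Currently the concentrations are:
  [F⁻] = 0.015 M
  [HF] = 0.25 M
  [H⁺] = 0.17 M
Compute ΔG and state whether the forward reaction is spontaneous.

Q = [H⁺]·[F⁻] / [HF] = (0.17)·(0.015) / (0.25) = 0.0102
ΔG = RT ln(Q/Keq) = (8.314 J mol⁻¹ K⁻¹)(278 K) × ln(0.0102/9.8×10⁻⁴)
   = (2.311 kJ/mol)(2.343) = 5.41 kJ/mol
ΔG > 0, so the forward reaction is non-spontaneous (proceeds in reverse).

ΔG = 5.41 kJ/mol; the forward reaction is non-spontaneous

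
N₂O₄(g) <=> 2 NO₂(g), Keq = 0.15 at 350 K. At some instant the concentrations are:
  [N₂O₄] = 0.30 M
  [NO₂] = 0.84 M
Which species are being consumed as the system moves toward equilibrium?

NO₂ (products)

Q = [NO₂]² / [N₂O₄] = (0.84)² / (0.30) = 2.4
Q = 2.4 > Keq = 0.15: net reverse reaction.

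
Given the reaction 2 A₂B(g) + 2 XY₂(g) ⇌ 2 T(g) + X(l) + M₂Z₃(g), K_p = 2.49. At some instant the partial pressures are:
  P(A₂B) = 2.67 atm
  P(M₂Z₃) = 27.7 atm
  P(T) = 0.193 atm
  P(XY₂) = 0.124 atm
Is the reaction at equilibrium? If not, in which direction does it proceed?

(X is a pure liquid — omitted from Q_p.)
Q_p = P(T)²·P(M₂Z₃) / (P(A₂B)²·P(XY₂)²) = (0.193)²·(27.7) / ((2.67)²·(0.124)²) = 9.41
Q_p = 9.41 > K_p = 2.49, so the reverse reaction proceeds.

to the left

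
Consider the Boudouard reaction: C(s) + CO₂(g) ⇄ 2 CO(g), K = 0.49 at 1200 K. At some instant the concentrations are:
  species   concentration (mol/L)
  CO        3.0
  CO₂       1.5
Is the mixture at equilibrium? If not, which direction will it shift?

no; Q > K, reaction proceeds in reverse

(C is a pure solid — omitted from Q.)
Q = [CO]² / [CO₂] = (3.0)² / (1.5) = 6.0
Q = 6.0 > K = 0.49: net reverse reaction.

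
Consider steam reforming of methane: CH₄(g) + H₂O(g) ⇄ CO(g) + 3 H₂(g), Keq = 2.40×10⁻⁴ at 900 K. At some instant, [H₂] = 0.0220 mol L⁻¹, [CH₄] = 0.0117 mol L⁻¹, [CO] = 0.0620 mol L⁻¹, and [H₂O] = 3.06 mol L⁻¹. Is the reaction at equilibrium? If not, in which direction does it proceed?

Q = [CO]·[H₂]³ / ([CH₄]·[H₂O]) = (0.0620)·(0.0220)³ / ((0.0117)·(3.06)) = 1.84×10⁻⁵
Q = 1.84×10⁻⁵ < Keq = 2.40×10⁻⁴, so the forward reaction proceeds.

to the right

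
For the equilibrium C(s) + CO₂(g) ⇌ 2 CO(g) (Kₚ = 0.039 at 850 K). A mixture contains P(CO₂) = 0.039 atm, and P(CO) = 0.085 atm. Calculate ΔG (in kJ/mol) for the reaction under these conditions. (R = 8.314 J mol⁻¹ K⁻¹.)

(C is a pure solid — omitted from Qₚ.)
Qₚ = P(CO)² / P(CO₂) = (0.085)² / (0.039) = 0.185
ΔG = RT ln(Qₚ/Kₚ) = (8.314 J mol⁻¹ K⁻¹)(850 K) × ln(0.185/0.039)
   = (7.067 kJ/mol)(1.557) = 11.0 kJ/mol
ΔG > 0, so the forward reaction is non-spontaneous (proceeds in reverse).

ΔG = 11.0 kJ/mol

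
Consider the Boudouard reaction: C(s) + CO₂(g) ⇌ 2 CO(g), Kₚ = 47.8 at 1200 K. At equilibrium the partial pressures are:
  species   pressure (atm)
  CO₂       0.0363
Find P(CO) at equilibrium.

P(CO) = 1.32 atm

(C is a pure solid — omitted from Kₚ.)
At equilibrium, Kₚ = P(CO)² / P(CO₂) = 47.8.
(P(CO))² / (0.0363) = 47.8
P(CO)² = 1.74 ⇒ P(CO) = 1.32 atm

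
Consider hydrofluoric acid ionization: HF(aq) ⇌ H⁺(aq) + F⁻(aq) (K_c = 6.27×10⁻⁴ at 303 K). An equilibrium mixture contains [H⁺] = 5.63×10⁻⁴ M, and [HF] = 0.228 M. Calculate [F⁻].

At equilibrium, K_c = [H⁺]·[F⁻] / [HF] = 6.27×10⁻⁴.
(5.63×10⁻⁴)·([F⁻]) / (0.228) = 6.27×10⁻⁴
[F⁻] = 0.254 M

[F⁻] = 0.254 M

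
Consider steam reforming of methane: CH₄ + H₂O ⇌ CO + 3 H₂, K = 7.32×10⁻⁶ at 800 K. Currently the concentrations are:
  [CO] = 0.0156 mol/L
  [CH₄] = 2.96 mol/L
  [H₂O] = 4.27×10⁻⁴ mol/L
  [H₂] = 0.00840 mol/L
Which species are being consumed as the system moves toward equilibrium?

none (at equilibrium)

Q = [CO]·[H₂]³ / ([CH₄]·[H₂O]) = (0.0156)·(0.00840)³ / ((2.96)·(4.27×10⁻⁴)) = 7.32×10⁻⁶
Q = 7.32×10⁻⁶ = K; the system is at equilibrium.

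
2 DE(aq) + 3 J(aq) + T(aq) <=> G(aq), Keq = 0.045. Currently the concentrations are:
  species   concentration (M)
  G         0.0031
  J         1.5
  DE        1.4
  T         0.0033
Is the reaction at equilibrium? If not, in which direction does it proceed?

toward reactants

Q = [G] / ([DE]²·[J]³·[T]) = (0.0031) / ((1.4)²·(1.5)³·(0.0033)) = 0.14
Q = 0.14 > Keq = 0.045, so the reverse reaction proceeds.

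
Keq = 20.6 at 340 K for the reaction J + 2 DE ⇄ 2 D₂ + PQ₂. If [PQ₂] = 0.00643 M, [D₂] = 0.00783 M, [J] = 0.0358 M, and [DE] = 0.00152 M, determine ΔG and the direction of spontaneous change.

ΔG = -4.14 kJ/mol; the forward reaction is spontaneous

Q = [D₂]²·[PQ₂] / ([J]·[DE]²) = (0.00783)²·(0.00643) / ((0.0358)·(0.00152)²) = 4.77
ΔG = RT ln(Q/Keq) = (8.314 J mol⁻¹ K⁻¹)(340 K) × ln(4.77/20.6)
   = (2.827 kJ/mol)(-1.463) = -4.14 kJ/mol
ΔG < 0, so the forward reaction is spontaneous (proceeds forward).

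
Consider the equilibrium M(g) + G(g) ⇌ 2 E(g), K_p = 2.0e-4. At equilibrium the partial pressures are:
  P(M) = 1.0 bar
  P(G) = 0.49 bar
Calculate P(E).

At equilibrium, K_p = P(E)² / (P(M)·P(G)) = 2.0e-4.
(P(E))² / ((1.0)·(0.49)) = 2.0e-4
P(E)² = 9.80e-5 ⇒ P(E) = 0.0099 bar

P(E) = 0.0099 bar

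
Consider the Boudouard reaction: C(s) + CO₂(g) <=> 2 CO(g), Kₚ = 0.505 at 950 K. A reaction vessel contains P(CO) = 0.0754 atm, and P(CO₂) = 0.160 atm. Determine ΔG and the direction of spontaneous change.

(C is a pure solid — omitted from Qₚ.)
Qₚ = P(CO)² / P(CO₂) = (0.0754)² / (0.160) = 0.0355
ΔG = RT ln(Qₚ/Kₚ) = (8.314 J mol⁻¹ K⁻¹)(950 K) × ln(0.0355/0.505)
   = (7.898 kJ/mol)(-2.655) = -21.0 kJ/mol
ΔG < 0, so the forward reaction is spontaneous (proceeds forward).

ΔG = -21.0 kJ/mol; the forward reaction is spontaneous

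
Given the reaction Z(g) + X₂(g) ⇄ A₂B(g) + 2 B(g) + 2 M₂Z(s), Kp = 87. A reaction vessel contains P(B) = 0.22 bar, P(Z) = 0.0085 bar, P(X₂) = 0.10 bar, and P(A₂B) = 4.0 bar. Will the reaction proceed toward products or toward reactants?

(M₂Z is a pure solid — omitted from Qp.)
Qp = P(A₂B)·P(B)² / (P(Z)·P(X₂)) = (4.0)·(0.22)² / ((0.0085)·(0.10)) = 230
Qp = 230 > Kp = 87, so the reverse reaction proceeds.

reverse (toward reactants)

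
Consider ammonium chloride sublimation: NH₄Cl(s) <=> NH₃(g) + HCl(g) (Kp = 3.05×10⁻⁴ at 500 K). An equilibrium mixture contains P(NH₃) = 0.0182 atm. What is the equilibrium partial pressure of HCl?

(NH₄Cl is a pure solid — omitted from Kp.)
At equilibrium, Kp = P(NH₃)·P(HCl) = 3.05×10⁻⁴.
(0.0182)·(P(HCl)) = 3.05×10⁻⁴
P(HCl) = 0.0168 atm

P(HCl) = 0.0168 atm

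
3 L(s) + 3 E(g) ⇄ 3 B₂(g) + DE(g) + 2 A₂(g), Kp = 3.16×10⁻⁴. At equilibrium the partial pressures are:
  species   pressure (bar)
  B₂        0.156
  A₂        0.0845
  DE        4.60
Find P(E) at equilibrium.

P(E) = 0.733 bar

(L is a pure solid — omitted from Kp.)
At equilibrium, Kp = P(B₂)³·P(DE)·P(A₂)² / P(E)³ = 3.16×10⁻⁴.
(0.156)³·(4.60)·(0.0845)² / (P(E))³ = 3.16×10⁻⁴
P(E)³ = 0.395 ⇒ P(E) = 0.733 bar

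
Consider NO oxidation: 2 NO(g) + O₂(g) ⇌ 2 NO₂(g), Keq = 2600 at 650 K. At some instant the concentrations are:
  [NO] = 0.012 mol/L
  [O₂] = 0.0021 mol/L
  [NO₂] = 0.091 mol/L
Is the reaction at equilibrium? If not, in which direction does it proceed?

to the left

Q = [NO₂]² / ([NO]²·[O₂]) = (0.091)² / ((0.012)²·(0.0021)) = 27000
Q = 27000 > Keq = 2600, so the reverse reaction proceeds.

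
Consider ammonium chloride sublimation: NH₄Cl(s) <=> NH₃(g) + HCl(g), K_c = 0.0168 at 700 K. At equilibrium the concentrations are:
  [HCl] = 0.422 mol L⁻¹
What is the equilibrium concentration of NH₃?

[NH₃] = 0.0398 mol L⁻¹

(NH₄Cl is a pure solid — omitted from K_c.)
At equilibrium, K_c = [NH₃]·[HCl] = 0.0168.
([NH₃])·(0.422) = 0.0168
[NH₃] = 0.0398 mol L⁻¹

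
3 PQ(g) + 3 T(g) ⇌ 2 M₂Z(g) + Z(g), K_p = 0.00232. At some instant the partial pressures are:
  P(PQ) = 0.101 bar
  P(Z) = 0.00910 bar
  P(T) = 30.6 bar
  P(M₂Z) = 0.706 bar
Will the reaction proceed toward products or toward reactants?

Q_p = P(M₂Z)²·P(Z) / (P(PQ)³·P(T)³) = (0.706)²·(0.00910) / ((0.101)³·(30.6)³) = 1.54×10⁻⁴
Q_p = 1.54×10⁻⁴ < K_p = 0.00232, so the forward reaction proceeds.

to the right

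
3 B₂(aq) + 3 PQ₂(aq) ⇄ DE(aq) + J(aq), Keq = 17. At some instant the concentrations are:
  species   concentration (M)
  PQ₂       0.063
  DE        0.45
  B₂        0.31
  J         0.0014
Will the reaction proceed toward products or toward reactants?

to the left

Q = [DE]·[J] / ([B₂]³·[PQ₂]³) = (0.45)·(0.0014) / ((0.31)³·(0.063)³) = 85
Q = 85 > Keq = 17, so the reverse reaction proceeds.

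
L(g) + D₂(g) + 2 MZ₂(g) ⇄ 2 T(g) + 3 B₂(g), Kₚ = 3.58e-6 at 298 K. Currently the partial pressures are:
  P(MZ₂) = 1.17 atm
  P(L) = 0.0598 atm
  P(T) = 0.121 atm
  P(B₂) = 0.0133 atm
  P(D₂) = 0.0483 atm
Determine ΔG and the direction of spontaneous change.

ΔG = 2.20 kJ/mol; the forward reaction is non-spontaneous

Qₚ = P(T)²·P(B₂)³ / (P(L)·P(D₂)·P(MZ₂)²) = (0.121)²·(0.0133)³ / ((0.0598)·(0.0483)·(1.17)²) = 8.71e-6
ΔG = RT ln(Qₚ/Kₚ) = (8.314 J mol⁻¹ K⁻¹)(298 K) × ln(8.71e-6/3.58e-6)
   = (2.478 kJ/mol)(0.8891) = 2.20 kJ/mol
ΔG > 0, so the forward reaction is non-spontaneous (proceeds in reverse).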